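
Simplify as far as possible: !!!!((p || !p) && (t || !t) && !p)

!!!!((p || !p) && (t || !t) && !p)
= !!!!((p || !p) && !p)   (complement / identity)
= !!!!!p   (complement / identity)
= !!!p   (double negation)
= !p   (double negation)

!p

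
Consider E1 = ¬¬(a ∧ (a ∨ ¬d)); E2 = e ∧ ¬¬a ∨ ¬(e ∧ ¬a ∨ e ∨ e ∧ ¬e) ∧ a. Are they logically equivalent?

Yes

E1: ¬¬(a ∧ (a ∨ ¬d))
    = a ∧ (a ∨ ¬d)   (double negation)
    = a   (absorption)
E2: e ∧ ¬¬a ∨ ¬(e ∧ ¬a ∨ e ∨ e ∧ ¬e) ∧ a
    = e ∧ ¬¬a ∨ ¬(e ∨ e ∧ ¬e) ∧ a   (absorption)
    = e ∧ a ∨ ¬(e ∨ e ∧ ¬e) ∧ a   (double negation)
    = e ∧ a ∨ ¬e ∧ a   (complement / identity)
    = a   (distribution)
Both reduce to a, so they are equivalent.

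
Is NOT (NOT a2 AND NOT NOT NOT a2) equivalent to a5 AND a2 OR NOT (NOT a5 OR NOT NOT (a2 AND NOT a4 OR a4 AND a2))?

E1: NOT (NOT a2 AND NOT NOT NOT a2)
    = NOT (NOT a2 AND NOT a2)   [double negation]
    = NOT NOT a2   [idempotence]
    = a2   [double negation]
E2: a5 AND a2 OR NOT (NOT a5 OR NOT NOT (a2 AND NOT a4 OR a4 AND a2))
    = a5 AND a2 OR a5 AND NOT (a2 AND NOT a4 OR a4 AND a2)   [De Morgan]
    = a5 AND a2 OR a5 AND NOT a2   [distribution]
    = a5   [distribution]
These differ: at a2=0, a4=0, a5=1, E1 = 0 but E2 = 1.

No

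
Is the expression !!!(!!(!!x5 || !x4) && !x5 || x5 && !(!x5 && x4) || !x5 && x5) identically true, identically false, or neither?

neither

!!!(!!(!!x5 || !x4) && !x5 || x5 && !(!x5 && x4) || !x5 && x5)
= !!!(!!(!!x5 || !x4) && !x5 || x5 && !(!x5 && x4))   — complement / identity
= !!!(!(!x5 && x4) && !x5 || x5 && !(!x5 && x4))   — De Morgan
= !!!!(!x5 && x4)   — distribution
= !!(!x5 && x4)   — double negation
= !x5 && x4   — double negation
This depends on x4, x5, so it is not a constant.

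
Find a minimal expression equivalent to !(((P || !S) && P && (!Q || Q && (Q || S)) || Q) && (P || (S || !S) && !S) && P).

!P

!(((P || !S) && P && (!Q || Q && (Q || S)) || Q) && (P || (S || !S) && !S) && P)
= !(((P || !S) && P && (!Q || Q) || Q) && (P || (S || !S) && !S) && P)   (absorption)
= !(((P || !S) && P && (!Q || Q) || Q) && (P || !S) && P)   (complement / identity)
= !(((P || !S) && P || Q) && (P || !S) && P)   (complement / identity)
= !((P || !S) && P)   (absorption)
= !P   (absorption)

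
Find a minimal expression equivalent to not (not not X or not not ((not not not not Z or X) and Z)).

not (not not X or not not ((not not not not Z or X) and Z))
= not (not not X or not not ((not not Z or X) and Z))   [double negation]
= not (not not X or not not ((Z or X) and Z))   [double negation]
= not X and not ((Z or X) and Z)   [De Morgan]
= not X and not Z   [absorption]

not X and not Z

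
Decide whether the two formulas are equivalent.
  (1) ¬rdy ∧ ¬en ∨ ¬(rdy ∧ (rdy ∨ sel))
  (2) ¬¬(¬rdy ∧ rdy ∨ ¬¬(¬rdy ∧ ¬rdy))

Yes

E1: ¬rdy ∧ ¬en ∨ ¬(rdy ∧ (rdy ∨ sel))
    = ¬rdy ∧ ¬en ∨ ¬rdy   — absorption
    = ¬rdy   — absorption
E2: ¬¬(¬rdy ∧ rdy ∨ ¬¬(¬rdy ∧ ¬rdy))
    = ¬¬(¬rdy ∧ rdy ∨ ¬rdy ∧ ¬rdy)   — double negation
    = ¬¬¬rdy   — distribution
    = ¬rdy   — double negation
Both reduce to ¬rdy, so they are equivalent.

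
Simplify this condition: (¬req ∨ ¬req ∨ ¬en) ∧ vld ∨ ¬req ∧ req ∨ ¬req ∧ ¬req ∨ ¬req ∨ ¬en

(¬req ∨ ¬req ∨ ¬en) ∧ vld ∨ ¬req ∧ req ∨ ¬req ∧ ¬req ∨ ¬req ∨ ¬en
= (¬req ∨ ¬req ∨ ¬en) ∧ vld ∨ ¬req ∨ ¬req ∨ ¬en   [distribution]
= ¬req ∨ ¬req ∨ ¬en   [absorption]
= ¬req ∨ ¬en   [idempotence]

¬req ∨ ¬en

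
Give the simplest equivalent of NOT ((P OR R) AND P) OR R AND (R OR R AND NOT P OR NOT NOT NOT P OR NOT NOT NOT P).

NOT ((P OR R) AND P) OR R AND (R OR R AND NOT P OR NOT NOT NOT P OR NOT NOT NOT P)
= NOT ((P OR R) AND P) OR R AND (R OR R AND NOT P OR NOT NOT NOT P)   [idempotence]
= NOT ((P OR R) AND P) OR R AND (R OR NOT NOT NOT P)   [absorption]
= NOT ((P OR R) AND P) OR R AND (R OR NOT P)   [double negation]
= NOT P OR R AND (R OR NOT P)   [absorption]
= NOT P OR R   [absorption]

NOT P OR R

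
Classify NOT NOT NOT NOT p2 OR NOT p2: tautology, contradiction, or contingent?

tautology

NOT NOT NOT NOT p2 OR NOT p2
= NOT NOT p2 OR NOT p2   [double negation]
= p2 OR NOT p2   [double negation]
= TRUE   [complement]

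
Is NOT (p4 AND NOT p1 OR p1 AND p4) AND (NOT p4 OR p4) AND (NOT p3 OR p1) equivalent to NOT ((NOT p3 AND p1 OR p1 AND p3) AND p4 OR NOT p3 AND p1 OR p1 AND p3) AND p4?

No

E1: NOT (p4 AND NOT p1 OR p1 AND p4) AND (NOT p4 OR p4) AND (NOT p3 OR p1)
    = NOT p4 AND (NOT p4 OR p4) AND (NOT p3 OR p1)
    = NOT p4 AND (NOT p3 OR p1)
E2: NOT ((NOT p3 AND p1 OR p1 AND p3) AND p4 OR NOT p3 AND p1 OR p1 AND p3) AND p4
    = NOT (NOT p3 AND p1 OR p1 AND p3) AND p4
    = NOT p1 AND p4
These differ: at p1=0, p3=0, p4=0, E1 = 1 but E2 = 0.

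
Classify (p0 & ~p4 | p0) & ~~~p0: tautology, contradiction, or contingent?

(p0 & ~p4 | p0) & ~~~p0
= p0 & ~~~p0   — absorption
= p0 & ~p0   — double negation
= 0   — complement

contradiction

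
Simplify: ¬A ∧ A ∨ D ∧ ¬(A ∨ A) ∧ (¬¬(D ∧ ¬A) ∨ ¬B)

D ∧ ¬A

¬A ∧ A ∨ D ∧ ¬(A ∨ A) ∧ (¬¬(D ∧ ¬A) ∨ ¬B)
= D ∧ ¬(A ∨ A) ∧ (¬¬(D ∧ ¬A) ∨ ¬B)   — complement / identity
= D ∧ ¬A ∧ (¬¬(D ∧ ¬A) ∨ ¬B)   — idempotence
= D ∧ ¬A ∧ (D ∧ ¬A ∨ ¬B)   — double negation
= D ∧ ¬A   — absorption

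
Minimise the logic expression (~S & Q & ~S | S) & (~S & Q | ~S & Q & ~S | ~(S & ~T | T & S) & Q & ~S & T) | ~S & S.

(~S & Q & ~S | S) & (~S & Q | ~S & Q & ~S | ~(S & ~T | T & S) & Q & ~S & T) | ~S & S
= (~S & Q & ~S | S) & (~S & Q | ~S & Q & ~S | ~(S & ~T | T & S) & Q & ~S & T)
= (~S & Q & ~S | S) & (~S & Q | ~S & Q & ~S | ~S & Q & ~S & T)
= (~S & Q & ~S | S) & (~S & Q | ~S & Q & ~S)
= ~S & Q & ~S | S & ~S & Q
= ~S & Q

~S & Q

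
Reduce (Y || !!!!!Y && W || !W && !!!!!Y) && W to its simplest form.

W

(Y || !!!!!Y && W || !W && !!!!!Y) && W
= (Y || !!!!!Y) && W
= (Y || !!!Y) && W
= (Y || !Y) && W
= W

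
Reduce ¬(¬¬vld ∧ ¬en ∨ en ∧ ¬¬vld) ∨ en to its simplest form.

¬vld ∨ en

¬(¬¬vld ∧ ¬en ∨ en ∧ ¬¬vld) ∨ en
= ¬¬¬vld ∨ en
= ¬vld ∨ en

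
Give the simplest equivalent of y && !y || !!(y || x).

y || x

y && !y || !!(y || x)
= y && !y || y || x   (double negation)
= y || x   (complement / identity)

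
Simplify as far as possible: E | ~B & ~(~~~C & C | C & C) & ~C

E | ~B & ~C

E | ~B & ~(~~~C & C | C & C) & ~C
= E | ~B & ~(~C & C | C & C) & ~C   [double negation]
= E | ~B & ~C & ~C   [distribution]
= E | ~B & ~C   [idempotence]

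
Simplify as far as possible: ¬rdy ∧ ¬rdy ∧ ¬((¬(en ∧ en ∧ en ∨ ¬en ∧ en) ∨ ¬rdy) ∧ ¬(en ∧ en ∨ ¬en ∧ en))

¬rdy ∧ ¬rdy ∧ ¬((¬(en ∧ en ∧ en ∨ ¬en ∧ en) ∨ ¬rdy) ∧ ¬(en ∧ en ∨ ¬en ∧ en))
= ¬rdy ∧ ¬((¬(en ∧ en ∧ en ∨ ¬en ∧ en) ∨ ¬rdy) ∧ ¬(en ∧ en ∨ ¬en ∧ en))
= ¬rdy ∧ ¬((¬(en ∧ en ∨ ¬en ∧ en) ∨ ¬rdy) ∧ ¬(en ∧ en ∨ ¬en ∧ en))
= ¬rdy ∧ ¬¬(en ∧ en ∨ ¬en ∧ en)
= ¬rdy ∧ (en ∧ en ∨ ¬en ∧ en)
= ¬rdy ∧ en

¬rdy ∧ en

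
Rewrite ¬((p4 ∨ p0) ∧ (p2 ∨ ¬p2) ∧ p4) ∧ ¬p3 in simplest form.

¬p4 ∧ ¬p3

¬((p4 ∨ p0) ∧ (p2 ∨ ¬p2) ∧ p4) ∧ ¬p3
= ¬((p4 ∨ p0) ∧ p4) ∧ ¬p3
= ¬p4 ∧ ¬p3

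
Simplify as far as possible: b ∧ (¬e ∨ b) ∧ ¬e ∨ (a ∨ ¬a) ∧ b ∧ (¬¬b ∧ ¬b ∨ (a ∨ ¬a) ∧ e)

b ∧ (¬e ∨ b) ∧ ¬e ∨ (a ∨ ¬a) ∧ b ∧ (¬¬b ∧ ¬b ∨ (a ∨ ¬a) ∧ e)
= b ∧ (¬e ∨ b) ∧ ¬e ∨ (a ∨ ¬a) ∧ b ∧ (b ∧ ¬b ∨ (a ∨ ¬a) ∧ e)   — double negation
= b ∧ (¬e ∨ b) ∧ ¬e ∨ (a ∨ ¬a) ∧ b ∧ (a ∨ ¬a) ∧ e   — complement / identity
= b ∧ (¬e ∨ b) ∧ ¬e ∨ b ∧ (a ∨ ¬a) ∧ e   — complement / identity
= b ∧ ¬e ∨ b ∧ (a ∨ ¬a) ∧ e   — absorption
= b ∧ ¬e ∨ b ∧ e   — complement / identity
= b   — distribution

b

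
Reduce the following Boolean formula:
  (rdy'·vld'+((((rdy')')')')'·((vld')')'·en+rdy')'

(rdy'·vld'+((((rdy')')')')'·((vld')')'·en+rdy')'
= (rdy'·vld'+((rdy')')'·((vld')')'·en+rdy')'   [double negation]
= (rdy'·vld'+rdy'·((vld')')'·en+rdy')'   [double negation]
= (rdy'·vld'+rdy'·vld'·en+rdy')'   [double negation]
= (rdy'·vld'+rdy')'   [absorption]
= (rdy')'   [absorption]
= rdy   [double negation]

rdy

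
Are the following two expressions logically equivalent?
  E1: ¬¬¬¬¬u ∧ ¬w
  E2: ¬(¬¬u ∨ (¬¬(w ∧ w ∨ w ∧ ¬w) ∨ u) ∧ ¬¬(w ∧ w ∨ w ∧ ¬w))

Yes

E1: ¬¬¬¬¬u ∧ ¬w
    = ¬¬¬u ∧ ¬w   [double negation]
    = ¬u ∧ ¬w   [double negation]
E2: ¬(¬¬u ∨ (¬¬(w ∧ w ∨ w ∧ ¬w) ∨ u) ∧ ¬¬(w ∧ w ∨ w ∧ ¬w))
    = ¬(¬¬u ∨ ¬¬(w ∧ w ∨ w ∧ ¬w))   [absorption]
    = ¬u ∧ ¬(w ∧ w ∨ w ∧ ¬w)   [De Morgan]
    = ¬u ∧ ¬w   [distribution]
Both reduce to ¬u ∧ ¬w, so they are equivalent.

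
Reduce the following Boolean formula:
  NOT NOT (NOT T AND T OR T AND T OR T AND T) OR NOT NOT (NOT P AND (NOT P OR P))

T OR NOT P

NOT NOT (NOT T AND T OR T AND T OR T AND T) OR NOT NOT (NOT P AND (NOT P OR P))
= NOT NOT (NOT T AND T OR T AND T) OR NOT NOT (NOT P AND (NOT P OR P))   [idempotence]
= NOT T AND T OR T AND T OR NOT NOT (NOT P AND (NOT P OR P))   [double negation]
= NOT T AND T OR T AND T OR NOT NOT NOT P   [complement / identity]
= T OR NOT NOT NOT P   [distribution]
= T OR NOT P   [double negation]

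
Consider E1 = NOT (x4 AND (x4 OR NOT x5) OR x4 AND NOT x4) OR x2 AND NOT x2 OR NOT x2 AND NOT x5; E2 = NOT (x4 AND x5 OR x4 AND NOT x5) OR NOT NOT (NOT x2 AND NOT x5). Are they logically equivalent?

Yes

E1: NOT (x4 AND (x4 OR NOT x5) OR x4 AND NOT x4) OR x2 AND NOT x2 OR NOT x2 AND NOT x5
    = NOT (x4 OR x4 AND NOT x4) OR x2 AND NOT x2 OR NOT x2 AND NOT x5
    = NOT x4 OR x2 AND NOT x2 OR NOT x2 AND NOT x5
    = NOT x4 OR NOT x2 AND NOT x5
E2: NOT (x4 AND x5 OR x4 AND NOT x5) OR NOT NOT (NOT x2 AND NOT x5)
    = NOT x4 OR NOT NOT (NOT x2 AND NOT x5)
    = NOT x4 OR NOT x2 AND NOT x5
Both reduce to NOT x4 OR NOT x2 AND NOT x5, so they are equivalent.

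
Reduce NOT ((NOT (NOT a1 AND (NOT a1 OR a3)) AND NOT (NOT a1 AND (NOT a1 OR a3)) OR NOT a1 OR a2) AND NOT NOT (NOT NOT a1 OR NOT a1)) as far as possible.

FALSE

NOT ((NOT (NOT a1 AND (NOT a1 OR a3)) AND NOT (NOT a1 AND (NOT a1 OR a3)) OR NOT a1 OR a2) AND NOT NOT (NOT NOT a1 OR NOT a1))
= NOT ((NOT (NOT a1 AND (NOT a1 OR a3)) OR NOT a1 OR a2) AND NOT NOT (NOT NOT a1 OR NOT a1))   (idempotence)
= NOT ((NOT (NOT a1 AND (NOT a1 OR a3)) OR NOT a1 OR a2) AND (NOT NOT a1 OR NOT a1))   (double negation)
= NOT ((NOT NOT a1 OR NOT a1 OR a2) AND (NOT NOT a1 OR NOT a1))   (absorption)
= NOT (NOT NOT a1 OR NOT a1)   (absorption)
= NOT a1 AND a1   (De Morgan)
= FALSE   (complement)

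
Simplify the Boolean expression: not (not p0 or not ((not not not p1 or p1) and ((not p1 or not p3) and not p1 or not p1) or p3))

not (not p0 or not ((not not not p1 or p1) and ((not p1 or not p3) and not p1 or not p1) or p3))
= not (not p0 or not ((not p1 or p1) and ((not p1 or not p3) and not p1 or not p1) or p3))
= not (not p0 or not ((not p1 or p1) and (not p1 or not p1) or p3))
= not (not p0 or not (not p1 or p1 and not p1 or p3))
= p0 and (not p1 or p1 and not p1 or p3)
= p0 and (not p1 or p3)

p0 and (not p1 or p3)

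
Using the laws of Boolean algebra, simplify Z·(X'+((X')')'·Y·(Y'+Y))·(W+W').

Z·(X'+((X')')'·Y·(Y'+Y))·(W+W')
= Z·(X'+X'·Y·(Y'+Y))·(W+W')   [double negation]
= Z·(X'+X'·Y)·(W+W')   [complement / identity]
= Z·X'·(W+W')   [absorption]
= Z·X'   [complement / identity]

Z·X'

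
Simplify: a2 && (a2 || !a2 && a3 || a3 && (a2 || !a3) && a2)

a2

a2 && (a2 || !a2 && a3 || a3 && (a2 || !a3) && a2)
= a2 && (a2 || !a2 && a3 || a3 && a2)   (absorption)
= a2 && (a2 || a3)   (distribution)
= a2   (absorption)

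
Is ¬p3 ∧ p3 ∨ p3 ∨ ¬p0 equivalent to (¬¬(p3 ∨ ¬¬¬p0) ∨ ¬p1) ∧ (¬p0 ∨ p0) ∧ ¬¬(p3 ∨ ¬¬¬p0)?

E1: ¬p3 ∧ p3 ∨ p3 ∨ ¬p0
    = p3 ∨ ¬p0   [complement / identity]
E2: (¬¬(p3 ∨ ¬¬¬p0) ∨ ¬p1) ∧ (¬p0 ∨ p0) ∧ ¬¬(p3 ∨ ¬¬¬p0)
    = (¬¬(p3 ∨ ¬¬¬p0) ∨ ¬p1) ∧ ¬¬(p3 ∨ ¬¬¬p0)   [complement / identity]
    = ¬¬(p3 ∨ ¬¬¬p0)   [absorption]
    = p3 ∨ ¬¬¬p0   [double negation]
    = p3 ∨ ¬p0   [double negation]
Both reduce to p3 ∨ ¬p0, so they are equivalent.

Yes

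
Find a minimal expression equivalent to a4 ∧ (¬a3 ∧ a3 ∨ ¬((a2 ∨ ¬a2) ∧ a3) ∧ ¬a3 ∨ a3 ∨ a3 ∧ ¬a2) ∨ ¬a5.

a4 ∨ ¬a5

a4 ∧ (¬a3 ∧ a3 ∨ ¬((a2 ∨ ¬a2) ∧ a3) ∧ ¬a3 ∨ a3 ∨ a3 ∧ ¬a2) ∨ ¬a5
= a4 ∧ (¬a3 ∧ a3 ∨ ¬a3 ∧ ¬a3 ∨ a3 ∨ a3 ∧ ¬a2) ∨ ¬a5   (complement / identity)
= a4 ∧ (¬a3 ∨ a3 ∨ a3 ∧ ¬a2) ∨ ¬a5   (distribution)
= a4 ∧ (¬a3 ∨ a3) ∨ ¬a5   (absorption)
= a4 ∨ ¬a5   (complement / identity)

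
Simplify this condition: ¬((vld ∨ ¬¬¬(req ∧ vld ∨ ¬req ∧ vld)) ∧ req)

¬req

¬((vld ∨ ¬¬¬(req ∧ vld ∨ ¬req ∧ vld)) ∧ req)
= ¬((vld ∨ ¬¬¬vld) ∧ req)   (distribution)
= ¬((vld ∨ ¬vld) ∧ req)   (double negation)
= ¬req   (complement / identity)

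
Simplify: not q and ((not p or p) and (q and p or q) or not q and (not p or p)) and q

False

not q and ((not p or p) and (q and p or q) or not q and (not p or p)) and q
= not q and ((not p or p) and q or not q and (not p or p)) and q
= not q and (not p or p) and q
= not q and q
= False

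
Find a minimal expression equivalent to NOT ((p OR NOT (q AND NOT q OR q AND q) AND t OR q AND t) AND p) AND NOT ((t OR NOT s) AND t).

NOT ((p OR NOT (q AND NOT q OR q AND q) AND t OR q AND t) AND p) AND NOT ((t OR NOT s) AND t)
= NOT ((p OR NOT (q AND NOT q OR q AND q) AND t OR q AND t) AND p) AND NOT t   (absorption)
= NOT ((p OR NOT q AND t OR q AND t) AND p) AND NOT t   (distribution)
= NOT ((p OR t) AND p) AND NOT t   (distribution)
= NOT p AND NOT t   (absorption)

NOT p AND NOT t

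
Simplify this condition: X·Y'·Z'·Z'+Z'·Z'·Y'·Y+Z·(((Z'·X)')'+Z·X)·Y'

X·Y'

X·Y'·Z'·Z'+Z'·Z'·Y'·Y+Z·(((Z'·X)')'+Z·X)·Y'
= X·Y'·Z'·Z'+Z'·Z'·Y'·Y+Z·(Z'·X+Z·X)·Y'   — double negation
= Z'·Z'·(X·Y'+Y'·Y)+Z·(Z'·X+Z·X)·Y'   — distribution
= Z'·Z'·(X·Y'+Y'·Y)+Z·X·Y'   — distribution
= Z'·Z'·X·Y'+Z·X·Y'   — complement / identity
= Z'·X·Y'+Z·X·Y'   — idempotence
= X·Y'   — distribution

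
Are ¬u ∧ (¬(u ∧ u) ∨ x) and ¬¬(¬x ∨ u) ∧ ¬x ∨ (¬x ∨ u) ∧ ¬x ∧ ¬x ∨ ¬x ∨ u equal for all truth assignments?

E1: ¬u ∧ (¬(u ∧ u) ∨ x)
    = ¬u ∧ (¬u ∨ x)   (idempotence)
    = ¬u   (absorption)
E2: ¬¬(¬x ∨ u) ∧ ¬x ∨ (¬x ∨ u) ∧ ¬x ∧ ¬x ∨ ¬x ∨ u
    = (¬x ∨ u) ∧ ¬x ∨ (¬x ∨ u) ∧ ¬x ∧ ¬x ∨ ¬x ∨ u   (double negation)
    = (¬x ∨ u) ∧ ¬x ∨ ¬x ∨ u   (absorption)
    = ¬x ∨ u   (absorption)
These differ: at u=1, x=1, E1 = 0 but E2 = 1.

No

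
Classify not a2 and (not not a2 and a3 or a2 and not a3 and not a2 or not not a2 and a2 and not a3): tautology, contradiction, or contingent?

contradiction

not a2 and (not not a2 and a3 or a2 and not a3 and not a2 or not not a2 and a2 and not a3)
= not a2 and (not not a2 and a3 or a2 and not a3 and not a2 or a2 and a2 and not a3)   [double negation]
= not a2 and (a2 and a3 or a2 and not a3 and not a2 or a2 and a2 and not a3)   [double negation]
= not a2 and (a2 and a3 or a2 and not a3)   [distribution]
= not a2 and a2   [distribution]
= False   [complement]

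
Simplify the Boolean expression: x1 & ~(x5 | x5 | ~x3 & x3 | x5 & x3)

x1 & ~x5

x1 & ~(x5 | x5 | ~x3 & x3 | x5 & x3)
= x1 & ~(x5 | x5 | x5 & x3)
= x1 & ~(x5 | x5)
= x1 & ~x5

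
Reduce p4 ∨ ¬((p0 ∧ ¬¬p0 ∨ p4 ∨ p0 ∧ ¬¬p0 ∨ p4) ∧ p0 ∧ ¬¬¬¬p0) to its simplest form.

p4 ∨ ¬p0

p4 ∨ ¬((p0 ∧ ¬¬p0 ∨ p4 ∨ p0 ∧ ¬¬p0 ∨ p4) ∧ p0 ∧ ¬¬¬¬p0)
= p4 ∨ ¬((p0 ∧ ¬¬p0 ∨ p4 ∨ p0 ∧ ¬¬p0 ∨ p4) ∧ p0 ∧ ¬¬p0)
= p4 ∨ ¬((p0 ∧ ¬¬p0 ∨ p4) ∧ p0 ∧ ¬¬p0)
= p4 ∨ ¬(p0 ∧ ¬¬p0)
= p4 ∨ ¬(p0 ∧ p0)
= p4 ∨ ¬p0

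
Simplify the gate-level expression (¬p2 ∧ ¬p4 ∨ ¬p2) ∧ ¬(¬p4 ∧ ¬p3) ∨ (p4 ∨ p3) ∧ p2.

p4 ∨ p3

(¬p2 ∧ ¬p4 ∨ ¬p2) ∧ ¬(¬p4 ∧ ¬p3) ∨ (p4 ∨ p3) ∧ p2
= ¬p2 ∧ ¬(¬p4 ∧ ¬p3) ∨ (p4 ∨ p3) ∧ p2   — absorption
= ¬p2 ∧ (p4 ∨ p3) ∨ (p4 ∨ p3) ∧ p2   — De Morgan
= p4 ∨ p3   — distribution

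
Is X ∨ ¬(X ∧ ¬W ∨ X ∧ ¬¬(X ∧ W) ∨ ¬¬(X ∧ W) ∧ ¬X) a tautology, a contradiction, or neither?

tautology

X ∨ ¬(X ∧ ¬W ∨ X ∧ ¬¬(X ∧ W) ∨ ¬¬(X ∧ W) ∧ ¬X)
= X ∨ ¬(X ∧ ¬W ∨ ¬¬(X ∧ W))
= X ∨ ¬(X ∧ ¬W ∨ X ∧ W)
= X ∨ ¬X
= True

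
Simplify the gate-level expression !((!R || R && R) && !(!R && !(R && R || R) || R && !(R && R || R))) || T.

!R || T

!((!R || R && R) && !(!R && !(R && R || R) || R && !(R && R || R))) || T
= !((!R || R && R) && !!(R && R || R)) || T   (distribution)
= !((!R || R && R) && (R && R || R)) || T   (double negation)
= !(!R && R || R && R) || T   (distribution)
= !R || T   (distribution)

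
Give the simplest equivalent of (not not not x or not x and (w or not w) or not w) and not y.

(not x or not w) and not y

(not not not x or not x and (w or not w) or not w) and not y
= (not x or not x and (w or not w) or not w) and not y
= (not x or not x or not w) and not y
= (not x or not w) and not y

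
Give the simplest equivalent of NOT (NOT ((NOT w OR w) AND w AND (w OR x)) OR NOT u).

NOT (NOT ((NOT w OR w) AND w AND (w OR x)) OR NOT u)
= (NOT w OR w) AND w AND (w OR x) AND u
= (NOT w OR w) AND w AND u
= w AND u

w AND u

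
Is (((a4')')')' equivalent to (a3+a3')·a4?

Yes

E1: (((a4')')')'
    = (a4')'   — double negation
    = a4   — double negation
E2: (a3+a3')·a4
    = a4   — complement / identity
Both reduce to a4, so they are equivalent.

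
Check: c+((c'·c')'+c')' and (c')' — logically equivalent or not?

Yes

E1: c+((c'·c')'+c')'
    = c+c'·c'·c   (De Morgan)
    = c+c'·c   (idempotence)
    = c   (complement / identity)
E2: (c')'
    = c   (double negation)
Both reduce to c, so they are equivalent.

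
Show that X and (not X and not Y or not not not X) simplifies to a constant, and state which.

X and (not X and not Y or not not not X)
= X and (not X and not Y or not X)   — double negation
= X and not X   — absorption
= False   — complement

False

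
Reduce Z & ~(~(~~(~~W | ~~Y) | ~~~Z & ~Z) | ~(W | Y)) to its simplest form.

Z & (W | Y)

Z & ~(~(~~(~~W | ~~Y) | ~~~Z & ~Z) | ~(W | Y))
= Z & ~(~(~(~W & ~Y) | ~~~Z & ~Z) | ~(W | Y))   [De Morgan]
= Z & (~(~W & ~Y) | ~~~Z & ~Z) & (W | Y)   [De Morgan]
= Z & (~(~W & ~Y) | ~Z & ~Z) & (W | Y)   [double negation]
= Z & (W | Y | ~Z & ~Z) & (W | Y)   [De Morgan]
= Z & (W | Y | ~Z) & (W | Y)   [idempotence]
= Z & (W | Y)   [absorption]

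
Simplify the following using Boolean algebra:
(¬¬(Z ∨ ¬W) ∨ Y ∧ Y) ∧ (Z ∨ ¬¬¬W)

Z ∨ ¬W

(¬¬(Z ∨ ¬W) ∨ Y ∧ Y) ∧ (Z ∨ ¬¬¬W)
= (¬¬(Z ∨ ¬W) ∨ Y) ∧ (Z ∨ ¬¬¬W)
= (Z ∨ ¬W ∨ Y) ∧ (Z ∨ ¬¬¬W)
= (Z ∨ ¬W ∨ Y) ∧ (Z ∨ ¬W)
= Z ∨ ¬W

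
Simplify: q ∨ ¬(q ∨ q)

q ∨ ¬(q ∨ q)
= q ∨ ¬q   [idempotence]
= True   [complement]

True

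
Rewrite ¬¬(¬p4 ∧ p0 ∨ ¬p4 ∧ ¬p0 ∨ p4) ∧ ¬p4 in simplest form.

¬p4

¬¬(¬p4 ∧ p0 ∨ ¬p4 ∧ ¬p0 ∨ p4) ∧ ¬p4
= ¬¬(¬p4 ∨ p4) ∧ ¬p4   [distribution]
= (¬p4 ∨ p4) ∧ ¬p4   [double negation]
= ¬p4   [complement / identity]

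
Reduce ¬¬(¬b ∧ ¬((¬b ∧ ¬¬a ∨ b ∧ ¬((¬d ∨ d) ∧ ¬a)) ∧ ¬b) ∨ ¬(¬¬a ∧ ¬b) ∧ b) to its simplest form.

¬a ∨ b

¬¬(¬b ∧ ¬((¬b ∧ ¬¬a ∨ b ∧ ¬((¬d ∨ d) ∧ ¬a)) ∧ ¬b) ∨ ¬(¬¬a ∧ ¬b) ∧ b)
= ¬b ∧ ¬((¬b ∧ ¬¬a ∨ b ∧ ¬((¬d ∨ d) ∧ ¬a)) ∧ ¬b) ∨ ¬(¬¬a ∧ ¬b) ∧ b
= ¬b ∧ ¬((¬b ∧ ¬¬a ∨ b ∧ ¬¬a) ∧ ¬b) ∨ ¬(¬¬a ∧ ¬b) ∧ b
= ¬b ∧ ¬(¬¬a ∧ ¬b) ∨ ¬(¬¬a ∧ ¬b) ∧ b
= ¬(¬¬a ∧ ¬b)
= ¬a ∨ b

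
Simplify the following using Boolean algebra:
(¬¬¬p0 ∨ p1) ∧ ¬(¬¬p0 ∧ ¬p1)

(¬¬¬p0 ∨ p1) ∧ ¬(¬¬p0 ∧ ¬p1)
= (¬¬¬p0 ∨ p1) ∧ (¬p0 ∨ p1)
= (¬p0 ∨ p1) ∧ (¬p0 ∨ p1)
= ¬p0 ∨ p1

¬p0 ∨ p1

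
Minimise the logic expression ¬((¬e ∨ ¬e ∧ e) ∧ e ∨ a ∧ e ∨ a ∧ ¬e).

¬a

¬((¬e ∨ ¬e ∧ e) ∧ e ∨ a ∧ e ∨ a ∧ ¬e)
= ¬(¬e ∧ e ∨ a ∧ e ∨ a ∧ ¬e)   (complement / identity)
= ¬(¬e ∧ e ∨ a)   (distribution)
= ¬a   (complement / identity)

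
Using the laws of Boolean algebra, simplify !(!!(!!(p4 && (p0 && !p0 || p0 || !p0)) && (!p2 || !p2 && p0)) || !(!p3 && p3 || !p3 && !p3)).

(!p4 || p2) && !p3

!(!!(!!(p4 && (p0 && !p0 || p0 || !p0)) && (!p2 || !p2 && p0)) || !(!p3 && p3 || !p3 && !p3))
= !(!!(!!(p4 && (p0 && !p0 || p0 || !p0)) && !p2) || !(!p3 && p3 || !p3 && !p3))
= !(!!(!!(p4 && (p0 || !p0)) && !p2) || !(!p3 && p3 || !p3 && !p3))
= !(!(!(p4 && (p0 || !p0)) || p2) || !(!p3 && p3 || !p3 && !p3))
= !(!(!p4 || p2) || !(!p3 && p3 || !p3 && !p3))
= (!p4 || p2) && (!p3 && p3 || !p3 && !p3)
= (!p4 || p2) && !p3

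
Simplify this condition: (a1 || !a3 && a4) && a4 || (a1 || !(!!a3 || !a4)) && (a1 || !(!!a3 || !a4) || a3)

(a1 || !a3 && a4) && a4 || (a1 || !(!!a3 || !a4)) && (a1 || !(!!a3 || !a4) || a3)
= (a1 || !a3 && a4) && a4 || (a1 || !(!!a3 || !a4)) && (a1 || !a3 && a4 || a3)
= (a1 || !a3 && a4) && a4 || (a1 || !a3 && a4) && (a1 || !a3 && a4 || a3)
= (a1 || !a3 && a4) && a4 || a1 || !a3 && a4
= a1 || !a3 && a4

a1 || !a3 && a4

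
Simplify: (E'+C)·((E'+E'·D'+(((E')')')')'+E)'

(E'+C)·((E'+E'·D'+(((E')')')')'+E)'
= (E'+C)·((E'+(((E')')')')'+E)'   — absorption
= (E'+C)·(E·((E')')'+E)'   — De Morgan
= (E'+C)·(E·E'+E)'   — double negation
= (E'+C)·E'   — complement / identity
= E'   — absorption

E'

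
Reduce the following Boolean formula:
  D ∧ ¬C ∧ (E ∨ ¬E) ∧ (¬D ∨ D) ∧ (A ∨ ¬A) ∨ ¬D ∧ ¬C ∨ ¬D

D ∧ ¬C ∧ (E ∨ ¬E) ∧ (¬D ∨ D) ∧ (A ∨ ¬A) ∨ ¬D ∧ ¬C ∨ ¬D
= D ∧ ¬C ∧ (¬D ∨ D) ∧ (A ∨ ¬A) ∨ ¬D ∧ ¬C ∨ ¬D
= D ∧ ¬C ∧ (¬D ∨ D) ∨ ¬D ∧ ¬C ∨ ¬D
= D ∧ ¬C ∨ ¬D ∧ ¬C ∨ ¬D
= ¬C ∨ ¬D

¬C ∨ ¬D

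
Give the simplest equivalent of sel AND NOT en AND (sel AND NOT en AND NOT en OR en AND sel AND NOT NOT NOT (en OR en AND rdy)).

sel AND NOT en AND (sel AND NOT en AND NOT en OR en AND sel AND NOT NOT NOT (en OR en AND rdy))
= sel AND NOT en AND (sel AND NOT en AND NOT en OR en AND sel AND NOT (en OR en AND rdy))   [double negation]
= sel AND NOT en AND (sel AND NOT en AND NOT en OR en AND sel AND NOT en)   [absorption]
= sel AND NOT en AND sel AND NOT en   [distribution]
= sel AND NOT en   [idempotence]

sel AND NOT en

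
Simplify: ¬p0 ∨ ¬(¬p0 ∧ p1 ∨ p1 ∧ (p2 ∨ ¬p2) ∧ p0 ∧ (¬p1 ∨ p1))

¬p0 ∨ ¬p1

¬p0 ∨ ¬(¬p0 ∧ p1 ∨ p1 ∧ (p2 ∨ ¬p2) ∧ p0 ∧ (¬p1 ∨ p1))
= ¬p0 ∨ ¬(¬p0 ∧ p1 ∨ p1 ∧ (p2 ∨ ¬p2) ∧ p0)
= ¬p0 ∨ ¬(¬p0 ∧ p1 ∨ p1 ∧ p0)
= ¬p0 ∨ ¬p1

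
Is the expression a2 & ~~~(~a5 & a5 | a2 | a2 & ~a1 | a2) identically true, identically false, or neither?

a2 & ~~~(~a5 & a5 | a2 | a2 & ~a1 | a2)
= a2 & ~~~(~a5 & a5 | a2 | a2)
= a2 & ~(~a5 & a5 | a2 | a2)
= a2 & ~(a2 | a2)
= a2 & ~a2
= 0

identically false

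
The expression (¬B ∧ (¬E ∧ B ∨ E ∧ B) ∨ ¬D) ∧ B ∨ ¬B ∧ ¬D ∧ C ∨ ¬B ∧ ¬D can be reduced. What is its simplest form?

(¬B ∧ (¬E ∧ B ∨ E ∧ B) ∨ ¬D) ∧ B ∨ ¬B ∧ ¬D ∧ C ∨ ¬B ∧ ¬D
= (¬B ∧ B ∨ ¬D) ∧ B ∨ ¬B ∧ ¬D ∧ C ∨ ¬B ∧ ¬D   (distribution)
= ¬D ∧ B ∨ ¬B ∧ ¬D ∧ C ∨ ¬B ∧ ¬D   (complement / identity)
= ¬D ∧ B ∨ ¬B ∧ ¬D   (absorption)
= ¬D   (distribution)

¬D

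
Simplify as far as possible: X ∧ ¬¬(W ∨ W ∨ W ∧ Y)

X ∧ ¬¬(W ∨ W ∨ W ∧ Y)
= X ∧ ¬¬(W ∨ W)   — absorption
= X ∧ ¬¬W   — idempotence
= X ∧ W   — double negation

X ∧ W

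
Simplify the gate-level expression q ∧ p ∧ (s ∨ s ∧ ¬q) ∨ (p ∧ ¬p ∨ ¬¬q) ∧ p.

q ∧ p ∧ (s ∨ s ∧ ¬q) ∨ (p ∧ ¬p ∨ ¬¬q) ∧ p
= q ∧ p ∧ (s ∨ s ∧ ¬q) ∨ (p ∧ ¬p ∨ q) ∧ p
= q ∧ p ∧ s ∨ (p ∧ ¬p ∨ q) ∧ p
= q ∧ p ∧ s ∨ q ∧ p
= q ∧ p

q ∧ p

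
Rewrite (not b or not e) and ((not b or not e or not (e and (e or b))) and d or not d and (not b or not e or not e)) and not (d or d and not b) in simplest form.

(not e or not b) and not d

(not b or not e) and ((not b or not e or not (e and (e or b))) and d or not d and (not b or not e or not e)) and not (d or d and not b)
= (not b or not e) and ((not b or not e or not e) and d or not d and (not b or not e or not e)) and not (d or d and not b)
= (not b or not e) and ((not b or not e or not e) and d or not d and (not b or not e or not e)) and not d
= (not b or not e) and (not b or not e or not e) and not d
= (not e or not b and (not b or not e)) and not d
= (not e or not b) and not d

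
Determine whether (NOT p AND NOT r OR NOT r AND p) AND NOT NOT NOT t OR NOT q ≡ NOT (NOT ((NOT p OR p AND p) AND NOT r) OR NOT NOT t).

No

E1: (NOT p AND NOT r OR NOT r AND p) AND NOT NOT NOT t OR NOT q
    = NOT r AND NOT NOT NOT t OR NOT q
    = NOT r AND NOT t OR NOT q
E2: NOT (NOT ((NOT p OR p AND p) AND NOT r) OR NOT NOT t)
    = NOT (NOT ((NOT p OR p) AND NOT r) OR NOT NOT t)
    = NOT (NOT NOT r OR NOT NOT t)
    = NOT r AND NOT t
These differ: at p=0, q=0, r=0, t=1, E1 = 1 but E2 = 0.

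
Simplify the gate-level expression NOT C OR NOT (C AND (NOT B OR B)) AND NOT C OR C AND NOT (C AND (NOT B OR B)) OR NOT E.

NOT C OR NOT E

NOT C OR NOT (C AND (NOT B OR B)) AND NOT C OR C AND NOT (C AND (NOT B OR B)) OR NOT E
= NOT C OR NOT (C AND (NOT B OR B)) OR NOT E   [distribution]
= NOT C OR NOT C OR NOT E   [complement / identity]
= NOT C OR NOT E   [idempotence]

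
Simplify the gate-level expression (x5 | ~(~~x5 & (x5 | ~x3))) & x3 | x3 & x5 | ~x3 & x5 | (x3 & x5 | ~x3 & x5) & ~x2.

(x5 | ~(~~x5 & (x5 | ~x3))) & x3 | x3 & x5 | ~x3 & x5 | (x3 & x5 | ~x3 & x5) & ~x2
= (x5 | ~(~~x5 & (x5 | ~x3))) & x3 | x3 & x5 | ~x3 & x5
= (x5 | ~(~~x5 & (x5 | ~x3))) & x3 | x5
= (x5 | ~(x5 & (x5 | ~x3))) & x3 | x5
= (x5 | ~x5) & x3 | x5
= x3 | x5

x3 | x5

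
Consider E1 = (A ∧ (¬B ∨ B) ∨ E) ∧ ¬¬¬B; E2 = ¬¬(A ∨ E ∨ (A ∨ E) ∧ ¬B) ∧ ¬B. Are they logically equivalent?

Yes

E1: (A ∧ (¬B ∨ B) ∨ E) ∧ ¬¬¬B
    = (A ∨ E) ∧ ¬¬¬B   [complement / identity]
    = (A ∨ E) ∧ ¬B   [double negation]
E2: ¬¬(A ∨ E ∨ (A ∨ E) ∧ ¬B) ∧ ¬B
    = (A ∨ E ∨ (A ∨ E) ∧ ¬B) ∧ ¬B   [double negation]
    = (A ∨ E) ∧ ¬B   [absorption]
Both reduce to (A ∨ E) ∧ ¬B, so they are equivalent.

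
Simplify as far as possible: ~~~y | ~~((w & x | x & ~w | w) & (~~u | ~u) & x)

~y | x

~~~y | ~~((w & x | x & ~w | w) & (~~u | ~u) & x)
= ~~~y | ~~((w & x | x & ~w | w) & (u | ~u) & x)
= ~~~y | ~~((x | w) & (u | ~u) & x)
= ~~~y | ~~((x | w) & x)
= ~~~y | ~~x
= ~~~y | x
= ~y | x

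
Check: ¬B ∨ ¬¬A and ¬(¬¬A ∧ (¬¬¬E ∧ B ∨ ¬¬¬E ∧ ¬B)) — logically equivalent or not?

E1: ¬B ∨ ¬¬A
    = ¬B ∨ A   (double negation)
E2: ¬(¬¬A ∧ (¬¬¬E ∧ B ∨ ¬¬¬E ∧ ¬B))
    = ¬(¬¬A ∧ ¬¬¬E)   (distribution)
    = ¬(¬¬A ∧ ¬E)   (double negation)
    = ¬A ∨ E   (De Morgan)
These differ: at A=0, B=1, E=0, E1 = 0 but E2 = 1.

No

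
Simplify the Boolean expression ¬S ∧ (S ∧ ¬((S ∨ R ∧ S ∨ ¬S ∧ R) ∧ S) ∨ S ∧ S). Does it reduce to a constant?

False

¬S ∧ (S ∧ ¬((S ∨ R ∧ S ∨ ¬S ∧ R) ∧ S) ∨ S ∧ S)
= ¬S ∧ (S ∧ ¬((S ∨ R) ∧ S) ∨ S ∧ S)
= ¬S ∧ (S ∧ ¬S ∨ S ∧ S)
= ¬S ∧ S
= False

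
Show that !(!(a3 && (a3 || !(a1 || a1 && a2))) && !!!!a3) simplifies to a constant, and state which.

!(!(a3 && (a3 || !(a1 || a1 && a2))) && !!!!a3)
= !(!(a3 && (a3 || !a1)) && !!!!a3)   — absorption
= !(!a3 && !!!!a3)   — absorption
= !(!a3 && !!a3)   — double negation
= a3 || !a3   — De Morgan
= true   — complement

true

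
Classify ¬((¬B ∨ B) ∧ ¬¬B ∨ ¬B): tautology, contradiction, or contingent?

contradiction

¬((¬B ∨ B) ∧ ¬¬B ∨ ¬B)
= ¬(¬¬B ∨ ¬B)
= ¬B ∧ B
= False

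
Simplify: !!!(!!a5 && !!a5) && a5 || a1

!!!(!!a5 && !!a5) && a5 || a1
= !(!!a5 && !!a5) && a5 || a1   — double negation
= !(!!a5 && a5) && a5 || a1   — double negation
= !(a5 && a5) && a5 || a1   — double negation
= !a5 && a5 || a1   — idempotence
= a1   — complement / identity

a1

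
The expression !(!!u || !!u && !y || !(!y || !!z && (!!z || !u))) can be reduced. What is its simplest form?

!u && (!y || z)

!(!!u || !!u && !y || !(!y || !!z && (!!z || !u)))
= !(!!u || !!u && !y || !(!y || !!z))   [absorption]
= !(!!u || !(!y || !!z))   [absorption]
= !(!!u || !(!y || z))   [double negation]
= !u && (!y || z)   [De Morgan]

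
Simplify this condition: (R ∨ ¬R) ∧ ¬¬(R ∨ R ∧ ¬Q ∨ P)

(R ∨ ¬R) ∧ ¬¬(R ∨ R ∧ ¬Q ∨ P)
= ¬¬(R ∨ R ∧ ¬Q ∨ P)   (complement / identity)
= ¬¬(R ∨ P)   (absorption)
= R ∨ P   (double negation)

R ∨ P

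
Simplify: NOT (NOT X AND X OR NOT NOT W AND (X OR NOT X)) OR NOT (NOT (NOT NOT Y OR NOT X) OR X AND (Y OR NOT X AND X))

NOT W OR NOT X

NOT (NOT X AND X OR NOT NOT W AND (X OR NOT X)) OR NOT (NOT (NOT NOT Y OR NOT X) OR X AND (Y OR NOT X AND X))
= NOT (NOT X AND X OR NOT NOT W AND (X OR NOT X)) OR NOT (NOT (NOT NOT Y OR NOT X) OR X AND Y)   — complement / identity
= NOT (NOT X AND X OR NOT NOT W AND (X OR NOT X)) OR NOT (NOT Y AND X OR X AND Y)   — De Morgan
= NOT (NOT X AND X OR NOT NOT W) OR NOT (NOT Y AND X OR X AND Y)   — complement / identity
= NOT (NOT X AND X OR NOT NOT W) OR NOT X   — distribution
= NOT NOT NOT W OR NOT X   — complement / identity
= NOT W OR NOT X   — double negation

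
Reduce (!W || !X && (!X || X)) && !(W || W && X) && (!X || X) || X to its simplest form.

!W || X

(!W || !X && (!X || X)) && !(W || W && X) && (!X || X) || X
= (!W || !X) && !(W || W && X) && (!X || X) || X   [complement / identity]
= (!W || !X) && !W && (!X || X) || X   [absorption]
= !W && (!X || X) || X   [absorption]
= !W || X   [complement / identity]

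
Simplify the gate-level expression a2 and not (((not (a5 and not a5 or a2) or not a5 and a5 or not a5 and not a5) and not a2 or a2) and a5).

a2 and not a5

a2 and not (((not (a5 and not a5 or a2) or not a5 and a5 or not a5 and not a5) and not a2 or a2) and a5)
= a2 and not (((not a2 or not a5 and a5 or not a5 and not a5) and not a2 or a2) and a5)   — complement / identity
= a2 and not (((not a2 or not a5) and not a2 or a2) and a5)   — distribution
= a2 and not ((not a2 or a2) and a5)   — absorption
= a2 and not a5   — complement / identity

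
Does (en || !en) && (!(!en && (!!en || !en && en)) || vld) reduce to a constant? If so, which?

yes, True

(en || !en) && (!(!en && (!!en || !en && en)) || vld)
= (en || !en) && (!(!en && !!en) || vld)   (complement / identity)
= (en || !en) && (en || !en || vld)   (De Morgan)
= en || !en   (absorption)
= true   (complement)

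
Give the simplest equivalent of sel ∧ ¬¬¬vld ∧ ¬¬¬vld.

sel ∧ ¬¬¬vld ∧ ¬¬¬vld
= sel ∧ ¬¬¬vld   [idempotence]
= sel ∧ ¬vld   [double negation]

sel ∧ ¬vld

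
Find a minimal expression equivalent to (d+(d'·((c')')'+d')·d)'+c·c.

(d+(d'·((c')')'+d')·d)'+c·c
= (d+(d'·((c')')'+d')·d)'+c   [idempotence]
= (d+(d'·c'+d')·d)'+c   [double negation]
= (d+d'·d)'+c   [absorption]
= d'+c   [complement / identity]

d'+c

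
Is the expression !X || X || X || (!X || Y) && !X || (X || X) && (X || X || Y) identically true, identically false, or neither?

identically true

!X || X || X || (!X || Y) && !X || (X || X) && (X || X || Y)
= !X || X || X || !X || (X || X) && (X || X || Y)   [absorption]
= !X || X || X || !X || X || X   [absorption]
= !X || X || X   [idempotence]
= !X || X   [idempotence]
= true   [complement]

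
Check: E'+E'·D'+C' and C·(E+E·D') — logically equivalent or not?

No

E1: E'+E'·D'+C'
    = E'+C'
E2: C·(E+E·D')
    = C·E
These differ: at C=0, D=0, E=0, E1 = 1 but E2 = 0.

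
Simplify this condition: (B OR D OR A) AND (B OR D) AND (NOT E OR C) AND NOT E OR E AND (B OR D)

(B OR D OR A) AND (B OR D) AND (NOT E OR C) AND NOT E OR E AND (B OR D)
= (B OR D) AND (NOT E OR C) AND NOT E OR E AND (B OR D)
= (B OR D) AND NOT E OR E AND (B OR D)
= B OR D

B OR D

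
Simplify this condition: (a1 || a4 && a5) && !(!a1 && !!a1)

(a1 || a4 && a5) && !(!a1 && !!a1)
= (a1 || a4 && a5) && (a1 || !a1)   — De Morgan
= a1 || a4 && a5   — complement / identity

a1 || a4 && a5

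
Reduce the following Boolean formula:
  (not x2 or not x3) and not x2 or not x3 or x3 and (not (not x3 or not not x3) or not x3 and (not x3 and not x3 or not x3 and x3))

not x2 or not x3

(not x2 or not x3) and not x2 or not x3 or x3 and (not (not x3 or not not x3) or not x3 and (not x3 and not x3 or not x3 and x3))
= (not x2 or not x3) and not x2 or not x3 or x3 and (x3 and not x3 or not x3 and (not x3 and not x3 or not x3 and x3))
= (not x2 or not x3) and not x2 or not x3 or x3 and (x3 and not x3 or not x3 and not x3)
= (not x2 or not x3) and not x2 or not x3 or x3 and not x3
= not x2 or not x3 or x3 and not x3
= not x2 or not x3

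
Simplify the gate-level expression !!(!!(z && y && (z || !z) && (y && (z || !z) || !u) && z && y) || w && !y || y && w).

!!(!!(z && y && (z || !z) && (y && (z || !z) || !u) && z && y) || w && !y || y && w)
= !!(!!(z && y && (z || !z) && (y && (z || !z) || !u) && z && y) || w)
= !!(!!(z && y && (z || !z) && z && y) || w)
= !!(z && y && (z || !z) && z && y || w)
= !!(z && y && z && y || w)
= !!(z && y || w)
= z && y || w

z && y || w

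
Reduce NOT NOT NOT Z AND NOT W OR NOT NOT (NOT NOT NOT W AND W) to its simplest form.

NOT Z AND NOT W

NOT NOT NOT Z AND NOT W OR NOT NOT (NOT NOT NOT W AND W)
= NOT NOT NOT Z AND NOT W OR NOT NOT NOT W AND W   — double negation
= NOT NOT NOT Z AND NOT W OR NOT W AND W   — double negation
= NOT Z AND NOT W OR NOT W AND W   — double negation
= NOT Z AND NOT W   — complement / identity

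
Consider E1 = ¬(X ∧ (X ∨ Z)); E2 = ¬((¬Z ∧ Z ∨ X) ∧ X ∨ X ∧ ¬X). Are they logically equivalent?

E1: ¬(X ∧ (X ∨ Z))
    = ¬X
E2: ¬((¬Z ∧ Z ∨ X) ∧ X ∨ X ∧ ¬X)
    = ¬(X ∧ X ∨ X ∧ ¬X)
    = ¬X
Both reduce to ¬X, so they are equivalent.

Yes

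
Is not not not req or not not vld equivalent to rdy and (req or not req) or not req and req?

No

E1: not not not req or not not vld
    = not req or not not vld   — double negation
    = not req or vld   — double negation
E2: rdy and (req or not req) or not req and req
    = rdy or not req and req   — complement / identity
    = rdy   — complement / identity
These differ: at rdy=0, req=0, vld=0, E1 = 1 but E2 = 0.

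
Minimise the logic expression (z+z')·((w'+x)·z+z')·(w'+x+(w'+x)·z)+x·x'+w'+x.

w'+x

(z+z')·((w'+x)·z+z')·(w'+x+(w'+x)·z)+x·x'+w'+x
= (z+z')·((w'+x)·z+z')·(w'+x+(w'+x)·z)+w'+x   [complement / identity]
= (z+z')·((w'+x)·z+z'·(w'+x))+w'+x   [distribution]
= (w'+x)·z+z'·(w'+x)+w'+x   [complement / identity]
= w'+x+w'+x   [distribution]
= w'+x   [idempotence]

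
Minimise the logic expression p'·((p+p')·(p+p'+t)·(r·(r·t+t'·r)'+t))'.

p'·((p+p')·(p+p'+t)·(r·(r·t+t'·r)'+t))'
= p'·((p+p')·(r·(r·t+t'·r)'+t))'   [absorption]
= p'·((p+p')·(r·r'+t))'   [distribution]
= p'·((p+p')·t)'   [complement / identity]
= p'·t'   [complement / identity]

p'·t'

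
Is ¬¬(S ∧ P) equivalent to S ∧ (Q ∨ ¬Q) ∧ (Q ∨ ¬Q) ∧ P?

E1: ¬¬(S ∧ P)
    = S ∧ P
E2: S ∧ (Q ∨ ¬Q) ∧ (Q ∨ ¬Q) ∧ P
    = S ∧ (Q ∨ ¬Q) ∧ P
    = S ∧ P
Both reduce to S ∧ P, so they are equivalent.

Yes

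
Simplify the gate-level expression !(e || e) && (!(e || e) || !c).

!(e || e) && (!(e || e) || !c)
= !(e || e)
= !e

!e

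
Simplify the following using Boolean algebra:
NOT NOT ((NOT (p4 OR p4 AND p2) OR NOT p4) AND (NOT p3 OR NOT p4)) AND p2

NOT p4 AND p2

NOT NOT ((NOT (p4 OR p4 AND p2) OR NOT p4) AND (NOT p3 OR NOT p4)) AND p2
= NOT NOT ((NOT p4 OR NOT p4) AND (NOT p3 OR NOT p4)) AND p2   [absorption]
= NOT NOT (NOT p4 AND NOT p3 OR NOT p4) AND p2   [distribution]
= NOT NOT NOT p4 AND p2   [absorption]
= NOT p4 AND p2   [double negation]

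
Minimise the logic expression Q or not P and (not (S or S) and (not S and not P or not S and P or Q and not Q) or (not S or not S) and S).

Q or not P and (not (S or S) and (not S and not P or not S and P or Q and not Q) or (not S or not S) and S)
= Q or not P and (not (S or S) and (not S and not P or not S and P) or (not S or not S) and S)   — complement / identity
= Q or not P and (not (S or S) and not S or (not S or not S) and S)   — distribution
= Q or not P and (not (S or S) and not S or not S and S)   — idempotence
= Q or not P and (not S and not S or not S and S)   — idempotence
= Q or not P and not S   — distribution

Q or not P and not S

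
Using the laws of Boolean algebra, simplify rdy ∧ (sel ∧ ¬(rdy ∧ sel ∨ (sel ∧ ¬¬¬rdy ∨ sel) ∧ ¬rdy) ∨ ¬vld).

rdy ∧ (sel ∧ ¬(rdy ∧ sel ∨ (sel ∧ ¬¬¬rdy ∨ sel) ∧ ¬rdy) ∨ ¬vld)
= rdy ∧ (sel ∧ ¬(rdy ∧ sel ∨ (sel ∧ ¬rdy ∨ sel) ∧ ¬rdy) ∨ ¬vld)   [double negation]
= rdy ∧ (sel ∧ ¬(rdy ∧ sel ∨ sel ∧ ¬rdy) ∨ ¬vld)   [absorption]
= rdy ∧ (sel ∧ ¬sel ∨ ¬vld)   [distribution]
= rdy ∧ ¬vld   [complement / identity]

rdy ∧ ¬vld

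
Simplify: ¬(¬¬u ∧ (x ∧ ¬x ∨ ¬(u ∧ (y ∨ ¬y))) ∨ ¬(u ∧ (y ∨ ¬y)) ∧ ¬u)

¬(¬¬u ∧ (x ∧ ¬x ∨ ¬(u ∧ (y ∨ ¬y))) ∨ ¬(u ∧ (y ∨ ¬y)) ∧ ¬u)
= ¬(u ∧ (x ∧ ¬x ∨ ¬(u ∧ (y ∨ ¬y))) ∨ ¬(u ∧ (y ∨ ¬y)) ∧ ¬u)   — double negation
= ¬(u ∧ ¬(u ∧ (y ∨ ¬y)) ∨ ¬(u ∧ (y ∨ ¬y)) ∧ ¬u)   — complement / identity
= ¬¬(u ∧ (y ∨ ¬y))   — distribution
= ¬¬u   — complement / identity
= u   — double negation

u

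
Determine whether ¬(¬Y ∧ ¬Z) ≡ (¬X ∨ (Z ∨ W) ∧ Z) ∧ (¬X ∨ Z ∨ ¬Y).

E1: ¬(¬Y ∧ ¬Z)
    = Y ∨ Z   [De Morgan]
E2: (¬X ∨ (Z ∨ W) ∧ Z) ∧ (¬X ∨ Z ∨ ¬Y)
    = (¬X ∨ Z) ∧ (¬X ∨ Z ∨ ¬Y)   [absorption]
    = ¬X ∨ Z   [absorption]
These differ: at W=0, X=0, Y=0, Z=0, E1 = 0 but E2 = 1.

No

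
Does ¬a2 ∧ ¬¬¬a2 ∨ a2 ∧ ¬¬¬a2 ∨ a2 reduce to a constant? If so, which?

yes, True

¬a2 ∧ ¬¬¬a2 ∨ a2 ∧ ¬¬¬a2 ∨ a2
= ¬¬¬a2 ∨ a2   (distribution)
= ¬a2 ∨ a2   (double negation)
= True   (complement)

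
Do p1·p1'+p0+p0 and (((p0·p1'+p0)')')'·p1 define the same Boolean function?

No

E1: p1·p1'+p0+p0
    = p0+p0   (complement / identity)
    = p0   (idempotence)
E2: (((p0·p1'+p0)')')'·p1
    = ((p0')')'·p1   (absorption)
    = p0'·p1   (double negation)
These differ: at p0=1, p1=1, E1 = 1 but E2 = 0.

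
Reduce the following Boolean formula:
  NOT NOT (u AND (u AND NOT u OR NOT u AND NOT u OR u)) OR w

u OR w

NOT NOT (u AND (u AND NOT u OR NOT u AND NOT u OR u)) OR w
= NOT NOT (u AND (NOT u OR u)) OR w   (distribution)
= NOT NOT u OR w   (complement / identity)
= u OR w   (double negation)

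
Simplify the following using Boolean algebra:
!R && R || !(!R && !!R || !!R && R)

!R

!R && R || !(!R && !!R || !!R && R)
= !R && R || !!!R
= !!!R
= !R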